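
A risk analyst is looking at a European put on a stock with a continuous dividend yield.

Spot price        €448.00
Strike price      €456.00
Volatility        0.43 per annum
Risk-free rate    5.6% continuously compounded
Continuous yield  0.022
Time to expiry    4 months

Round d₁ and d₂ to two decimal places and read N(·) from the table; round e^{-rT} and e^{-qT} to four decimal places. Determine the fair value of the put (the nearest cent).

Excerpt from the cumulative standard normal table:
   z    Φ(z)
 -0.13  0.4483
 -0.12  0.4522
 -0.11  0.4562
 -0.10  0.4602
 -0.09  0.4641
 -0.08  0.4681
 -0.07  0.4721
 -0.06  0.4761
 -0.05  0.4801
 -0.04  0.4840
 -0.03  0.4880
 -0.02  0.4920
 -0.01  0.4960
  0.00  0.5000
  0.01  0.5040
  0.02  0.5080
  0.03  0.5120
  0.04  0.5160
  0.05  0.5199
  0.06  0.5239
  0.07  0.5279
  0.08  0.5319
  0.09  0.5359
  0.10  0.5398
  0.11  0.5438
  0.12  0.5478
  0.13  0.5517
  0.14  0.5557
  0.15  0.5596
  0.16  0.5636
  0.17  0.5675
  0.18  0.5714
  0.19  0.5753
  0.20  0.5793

€45.79

σ√T = 0.43 × 0.5774 = 0.2483
d₁ = [ln(448/456) + (0.056 − 0.022 + 0.43²/2)·0.3333] / 0.2483 = [-0.0177 + 0.0421] / 0.2483 = 0.0985 ⇒ 0.10
d₂ = d₁ − σ√T = 0.0985 − 0.2483 = -0.1498 ⇒ -0.15
exp(−qT) = exp(−0.022·0.3333) = 0.9927;  exp(−rT) = exp(−0.056·0.3333) = 0.9815
P = 456·0.9815·N(0.15) − 448·0.9927·N(-0.10) = 456·0.9815·0.5596 − 448·0.9927·0.4602 = 250.4568 − 204.6646 = 45.7923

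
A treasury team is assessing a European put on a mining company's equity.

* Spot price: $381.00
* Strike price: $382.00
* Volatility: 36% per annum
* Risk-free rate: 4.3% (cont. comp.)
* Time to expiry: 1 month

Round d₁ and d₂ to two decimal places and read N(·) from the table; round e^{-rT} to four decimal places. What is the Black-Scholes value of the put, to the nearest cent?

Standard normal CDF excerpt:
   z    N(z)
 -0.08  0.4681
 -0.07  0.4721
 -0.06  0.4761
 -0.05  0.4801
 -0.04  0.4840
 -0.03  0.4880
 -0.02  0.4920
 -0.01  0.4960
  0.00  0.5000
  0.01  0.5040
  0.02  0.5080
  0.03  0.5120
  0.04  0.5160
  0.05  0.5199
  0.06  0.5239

T = 0.08333;  σ√T = 0.1039
d₁ = [ln(381/382) + (0.043 + 0.36²/2)·0.08333] / 0.1039 = [-0.0026 + 0.0090] / 0.1039 = 0.0612 ⇒ 0.06
d₂ = d₁ − σ√T = 0.0612 − 0.1039 = -0.0427 ⇒ -0.04
exp(−rT) = exp(−0.043·0.08333) = 0.9964
N(−d₂) = N(0.04) = 0.5160;  N(−d₁) = N(-0.06) = 0.4761
P = 382·0.9964·0.5160 − 381·0.4761 = 196.4024 − 181.3941 = 15.0083

$15.01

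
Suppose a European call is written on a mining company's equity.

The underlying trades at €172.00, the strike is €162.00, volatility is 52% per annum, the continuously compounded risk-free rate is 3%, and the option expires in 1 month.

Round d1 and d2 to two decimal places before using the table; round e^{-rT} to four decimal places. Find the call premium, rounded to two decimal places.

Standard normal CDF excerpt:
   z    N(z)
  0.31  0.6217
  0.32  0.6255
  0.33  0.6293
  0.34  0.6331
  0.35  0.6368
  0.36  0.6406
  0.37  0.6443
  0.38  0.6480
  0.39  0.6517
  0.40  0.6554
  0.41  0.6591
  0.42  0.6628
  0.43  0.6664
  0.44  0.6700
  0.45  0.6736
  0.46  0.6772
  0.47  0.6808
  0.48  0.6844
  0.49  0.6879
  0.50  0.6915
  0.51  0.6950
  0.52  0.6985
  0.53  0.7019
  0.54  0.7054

€16.01

σ√T = 0.52·√0.08333 = 0.1501
d₁ = [ln(172/162) + (0.03 + 0.52²/2)·0.08333] / 0.1501 = [0.0599 + 0.0138] / 0.1501 = 0.4907 → 0.49
d₂ = d₁ − σ√T = 0.4907 − 0.1501 = 0.3406 → 0.34
e^(−rT) = e^(−0.03·0.08333) = 0.9975
N(d₁) = N(0.49) = 0.6879;  N(d₂) = N(0.34) = 0.6331
C = 172·0.6879 − 162·0.9975·0.6331 = 118.3188 − 102.3058 = 16.0130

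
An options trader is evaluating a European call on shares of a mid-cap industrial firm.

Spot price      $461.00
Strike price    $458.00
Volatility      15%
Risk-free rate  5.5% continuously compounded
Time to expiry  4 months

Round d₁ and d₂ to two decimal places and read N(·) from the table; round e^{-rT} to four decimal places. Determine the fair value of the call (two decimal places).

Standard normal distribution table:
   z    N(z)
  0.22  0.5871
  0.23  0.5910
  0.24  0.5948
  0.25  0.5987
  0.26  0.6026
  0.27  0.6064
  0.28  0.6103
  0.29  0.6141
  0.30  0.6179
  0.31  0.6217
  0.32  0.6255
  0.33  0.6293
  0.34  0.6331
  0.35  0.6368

$22.65

σ√T = 0.15·√0.3333 = 0.0866
d₁ = [ln(461/458) + (0.055 + ½·0.15²)·0.3333] / (σ√T) = (0.0065 + 0.0221) / 0.0866 = 0.3304 which rounds to 0.33
d₂ = 0.3304 − 0.0866 = 0.2438 which rounds to 0.24
exp(−rT) = exp(−0.055·0.3333) = 0.9818
N(d₁) = N(0.33) = 0.6293;  N(d₂) = N(0.24) = 0.5948
C = 461·0.6293 − 458·0.9818·0.5948 = 290.1073 − 267.4604 = 22.6469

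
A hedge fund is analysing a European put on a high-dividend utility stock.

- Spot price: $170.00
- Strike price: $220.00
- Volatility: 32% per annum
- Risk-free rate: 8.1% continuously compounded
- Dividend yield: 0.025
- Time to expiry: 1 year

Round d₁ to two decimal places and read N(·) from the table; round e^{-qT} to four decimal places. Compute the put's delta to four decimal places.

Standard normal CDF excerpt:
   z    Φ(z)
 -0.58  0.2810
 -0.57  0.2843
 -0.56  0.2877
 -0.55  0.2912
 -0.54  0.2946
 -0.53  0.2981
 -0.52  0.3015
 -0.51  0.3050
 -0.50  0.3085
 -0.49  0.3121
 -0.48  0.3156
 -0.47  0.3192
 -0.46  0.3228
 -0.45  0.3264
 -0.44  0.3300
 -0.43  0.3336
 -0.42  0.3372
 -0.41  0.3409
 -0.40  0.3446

-0.6640

T = 1;  σ√T = 0.3200
d₁ = [ln(170/220) + (0.081 − 0.025 + 0.32²/2)·1] / 0.3200 = [-0.2578 + 0.1072] / 0.3200 = -0.4707 ⇒ -0.47
N(d₁) = N(-0.47) = 0.3192
Δ_put = e^(−qT)·(N(d₁) − 1) = 0.9753·(0.3192 − 1) = -0.6640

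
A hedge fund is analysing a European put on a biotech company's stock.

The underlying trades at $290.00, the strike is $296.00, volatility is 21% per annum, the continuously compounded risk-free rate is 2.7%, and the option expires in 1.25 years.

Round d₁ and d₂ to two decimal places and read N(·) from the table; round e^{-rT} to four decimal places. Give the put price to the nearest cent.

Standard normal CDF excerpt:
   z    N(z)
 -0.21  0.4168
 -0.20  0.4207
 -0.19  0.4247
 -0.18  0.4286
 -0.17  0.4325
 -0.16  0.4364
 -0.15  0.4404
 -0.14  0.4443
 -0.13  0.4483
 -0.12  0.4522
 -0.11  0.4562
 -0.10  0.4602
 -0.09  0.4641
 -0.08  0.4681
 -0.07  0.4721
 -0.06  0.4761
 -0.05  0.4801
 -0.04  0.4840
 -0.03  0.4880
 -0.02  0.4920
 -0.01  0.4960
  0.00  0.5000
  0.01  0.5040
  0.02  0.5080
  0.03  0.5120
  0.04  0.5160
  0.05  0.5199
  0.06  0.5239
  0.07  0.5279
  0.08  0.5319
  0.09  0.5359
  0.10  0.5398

σ√T = 0.21·√1.25 = 0.2348
d₁ = [ln(290/296) + (0.027 + 0.21²/2)·1.25] / 0.2348 = [-0.0205 + 0.0613] / 0.2348 = 0.1739 which rounds to 0.17
d₂ = d₁ − σ√T = 0.1739 − 0.2348 = -0.0609 which rounds to -0.06
exp(−rT) = exp(−0.027·1.25) = 0.9668
N(−d₂) = N(0.06) = 0.5239;  N(−d₁) = N(-0.17) = 0.4325
P = 296·0.9668·0.5239 − 290·0.4325 = 149.9259 − 125.4250 = 24.5009

$24.50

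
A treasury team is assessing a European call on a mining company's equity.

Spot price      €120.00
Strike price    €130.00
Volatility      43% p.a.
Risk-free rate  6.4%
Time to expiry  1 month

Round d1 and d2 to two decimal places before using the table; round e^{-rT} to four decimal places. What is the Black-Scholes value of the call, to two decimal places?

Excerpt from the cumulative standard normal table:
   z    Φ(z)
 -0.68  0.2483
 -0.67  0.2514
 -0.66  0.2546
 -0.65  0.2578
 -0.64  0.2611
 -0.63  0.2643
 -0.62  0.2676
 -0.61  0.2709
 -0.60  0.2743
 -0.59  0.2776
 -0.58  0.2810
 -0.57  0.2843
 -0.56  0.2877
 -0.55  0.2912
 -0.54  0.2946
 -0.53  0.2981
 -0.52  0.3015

€2.43

σ√T = 0.43·√0.08333 = 0.1241
ln(S/K) + (r + σ²/2)T = ln(120/130) + (0.064 + 0.43²/2)·0.08333 = -0.0800 + 0.0130 = -0.0670
d₁ = -0.0670 / 0.1241 = -0.5398 ≈ -0.54
d₂ = d₁ − σ√T = -0.5398 − 0.1241 = -0.6639 ≈ -0.66
e^(−rT) = e^(−0.064·0.08333) = 0.9947
N(d₁) = N(-0.54) = 0.2946;  N(d₂) = N(-0.66) = 0.2546
C = 120·0.2946 − 130·0.9947·0.2546 = 35.3520 − 32.9226 = 2.4294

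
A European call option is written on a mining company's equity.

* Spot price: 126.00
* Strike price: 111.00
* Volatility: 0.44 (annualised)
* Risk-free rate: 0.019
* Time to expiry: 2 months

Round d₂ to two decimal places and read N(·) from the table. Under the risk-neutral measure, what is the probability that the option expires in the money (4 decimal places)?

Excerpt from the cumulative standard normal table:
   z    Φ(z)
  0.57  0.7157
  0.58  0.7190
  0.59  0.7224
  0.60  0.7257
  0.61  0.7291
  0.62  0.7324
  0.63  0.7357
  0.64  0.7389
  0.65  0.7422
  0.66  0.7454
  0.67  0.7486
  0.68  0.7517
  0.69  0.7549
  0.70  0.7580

σ√T = 0.44 × 0.4082 = 0.1796
d₁ = [ln(126/111) + (0.019 + 0.44²/2)·0.1667] / 0.1796 = [0.1268 + 0.0193] / 0.1796 = 0.8131 → 0.81
d₂ = d₁ − σ√T = 0.8131 − 0.1796 = 0.6334 → 0.63
Pr(exercise) under Q = N(d₂) = 0.7357

0.7357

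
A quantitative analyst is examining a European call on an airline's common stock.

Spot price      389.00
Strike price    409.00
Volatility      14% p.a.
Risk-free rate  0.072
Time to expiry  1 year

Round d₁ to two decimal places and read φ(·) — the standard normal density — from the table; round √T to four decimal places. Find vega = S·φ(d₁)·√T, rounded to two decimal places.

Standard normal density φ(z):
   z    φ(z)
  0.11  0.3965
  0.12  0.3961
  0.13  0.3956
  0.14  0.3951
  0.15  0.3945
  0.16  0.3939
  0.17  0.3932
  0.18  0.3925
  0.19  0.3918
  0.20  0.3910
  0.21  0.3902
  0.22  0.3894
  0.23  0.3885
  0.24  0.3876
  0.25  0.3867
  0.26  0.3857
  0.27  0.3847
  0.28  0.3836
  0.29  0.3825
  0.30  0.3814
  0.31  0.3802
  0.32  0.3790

151.13

σ√T = 0.14 × 1.0000 = 0.1400
ln(S/K) + (r + σ²/2)T = ln(389/409) + (0.072 + 0.14²/2)·1 = -0.0501 + 0.0818 = 0.0317
d₁ = 0.0317 / 0.1400 = 0.2262 which rounds to 0.23
√T = √1 = 1.0000
φ(d₁) = φ(0.23) = 0.3885
vega = S·φ(d₁)·√T = 389·0.3885·1.0000 = 151.1265
(Call and put vega coincide under Black-Scholes.)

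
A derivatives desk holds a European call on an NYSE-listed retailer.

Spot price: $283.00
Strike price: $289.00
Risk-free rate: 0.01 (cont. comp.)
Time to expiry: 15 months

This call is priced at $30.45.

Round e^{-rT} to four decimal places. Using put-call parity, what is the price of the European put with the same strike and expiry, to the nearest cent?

$32.87

e^(−rT) = e^(−0.01·1.25) = 0.9876
Put-call parity: C − P = S − K·e^(−rT) = 283 − 289·0.9876 = 283 − 285.4164 = -2.4164
P = C − (C − P) = 30.45 − (-2.4164) = 32.8664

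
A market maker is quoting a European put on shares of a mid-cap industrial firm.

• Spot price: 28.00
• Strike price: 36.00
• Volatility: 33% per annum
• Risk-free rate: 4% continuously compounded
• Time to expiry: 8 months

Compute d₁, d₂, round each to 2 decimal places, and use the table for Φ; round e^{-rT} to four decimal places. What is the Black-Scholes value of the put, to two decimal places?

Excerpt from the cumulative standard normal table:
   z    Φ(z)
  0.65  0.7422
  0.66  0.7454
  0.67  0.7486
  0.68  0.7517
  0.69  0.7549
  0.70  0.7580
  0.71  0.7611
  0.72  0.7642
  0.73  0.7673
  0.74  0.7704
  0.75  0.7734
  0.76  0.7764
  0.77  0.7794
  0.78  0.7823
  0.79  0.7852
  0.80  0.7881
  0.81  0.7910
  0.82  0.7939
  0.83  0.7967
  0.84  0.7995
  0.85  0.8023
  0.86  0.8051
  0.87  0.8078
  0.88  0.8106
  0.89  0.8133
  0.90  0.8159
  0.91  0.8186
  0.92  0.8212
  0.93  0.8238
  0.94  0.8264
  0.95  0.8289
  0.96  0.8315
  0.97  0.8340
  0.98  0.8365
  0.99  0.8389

8.01

σ√T = 0.33·√0.6667 = 0.2694
d₁ = [ln(28/36) + (0.04 + 0.33²/2)·0.6667] / 0.2694 = [-0.2513 + 0.0630] / 0.2694 = -0.6990 ⇒ -0.70
d₂ = d₁ − σ√T = -0.6990 − 0.2694 = -0.9685 ⇒ -0.97
exp(−rT) = exp(−0.04·0.6667) = 0.9737
N(−d₂) = N(0.97) = 0.8340;  N(−d₁) = N(0.70) = 0.7580
P = 36·0.9737·0.8340 − 28·0.7580 = 29.2344 − 21.2240 = 8.0104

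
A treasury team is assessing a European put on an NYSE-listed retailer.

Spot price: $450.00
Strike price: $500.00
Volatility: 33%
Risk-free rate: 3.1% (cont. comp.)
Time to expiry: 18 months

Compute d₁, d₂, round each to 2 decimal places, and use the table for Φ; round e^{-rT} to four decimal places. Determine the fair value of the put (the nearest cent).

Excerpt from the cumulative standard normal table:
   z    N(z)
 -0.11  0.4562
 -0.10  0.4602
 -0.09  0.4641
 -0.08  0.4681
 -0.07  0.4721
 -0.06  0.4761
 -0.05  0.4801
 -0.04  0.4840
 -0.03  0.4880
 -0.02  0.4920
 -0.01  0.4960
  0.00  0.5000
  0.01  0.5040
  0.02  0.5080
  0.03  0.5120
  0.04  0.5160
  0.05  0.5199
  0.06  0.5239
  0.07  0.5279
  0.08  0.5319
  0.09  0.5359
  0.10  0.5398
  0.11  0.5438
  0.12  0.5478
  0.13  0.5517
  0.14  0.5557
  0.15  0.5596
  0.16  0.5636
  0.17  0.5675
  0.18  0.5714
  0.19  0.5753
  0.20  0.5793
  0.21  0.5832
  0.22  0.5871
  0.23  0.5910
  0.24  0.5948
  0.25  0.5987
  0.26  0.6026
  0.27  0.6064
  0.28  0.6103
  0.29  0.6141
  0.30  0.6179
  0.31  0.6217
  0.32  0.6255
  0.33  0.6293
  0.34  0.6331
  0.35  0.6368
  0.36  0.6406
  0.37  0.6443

σ√T = 0.33 × 1.2247 = 0.4042
ln(S/K) + (r + σ²/2)T = ln(450/500) + (0.031 + 0.33²/2)·1.5 = -0.1054 + 0.1282 = 0.0228
d₁ = 0.0228 / 0.4042 = 0.0564 → 0.06
d₂ = d₁ − σ√T = 0.0564 − 0.4042 = -0.3477 → -0.35
e^(−rT) = e^(−0.031·1.5) = 0.9546
N(−d₂) = N(0.35) = 0.6368;  N(−d₁) = N(-0.06) = 0.4761
P = 500·0.9546·0.6368 − 450·0.4761 = 303.9446 − 214.2450 = 89.6996

$89.70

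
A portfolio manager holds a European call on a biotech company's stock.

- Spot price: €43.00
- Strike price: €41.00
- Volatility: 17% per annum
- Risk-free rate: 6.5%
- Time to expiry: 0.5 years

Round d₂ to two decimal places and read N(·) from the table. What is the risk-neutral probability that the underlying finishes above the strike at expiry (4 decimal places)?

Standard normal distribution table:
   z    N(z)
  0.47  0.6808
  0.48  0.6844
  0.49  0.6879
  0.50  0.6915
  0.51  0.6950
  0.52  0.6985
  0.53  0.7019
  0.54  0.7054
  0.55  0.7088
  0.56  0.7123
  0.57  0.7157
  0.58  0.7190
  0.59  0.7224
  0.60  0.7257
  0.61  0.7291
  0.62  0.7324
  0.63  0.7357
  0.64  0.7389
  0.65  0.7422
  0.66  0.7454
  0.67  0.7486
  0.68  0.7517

T = 0.5;  σ√T = 0.1202
ln(S/K) + (r + σ²/2)T = ln(43/41) + (0.065 + 0.17²/2)·0.5 = 0.0476 + 0.0397 = 0.0874
d₁ = 0.0874 / 0.1202 = 0.7267 which rounds to 0.73
d₂ = d₁ − σ√T = 0.7267 − 0.1202 = 0.6065 which rounds to 0.61
Risk-neutral Pr[S_T > K] = N(d₂) = N(0.61) = 0.7291

0.7291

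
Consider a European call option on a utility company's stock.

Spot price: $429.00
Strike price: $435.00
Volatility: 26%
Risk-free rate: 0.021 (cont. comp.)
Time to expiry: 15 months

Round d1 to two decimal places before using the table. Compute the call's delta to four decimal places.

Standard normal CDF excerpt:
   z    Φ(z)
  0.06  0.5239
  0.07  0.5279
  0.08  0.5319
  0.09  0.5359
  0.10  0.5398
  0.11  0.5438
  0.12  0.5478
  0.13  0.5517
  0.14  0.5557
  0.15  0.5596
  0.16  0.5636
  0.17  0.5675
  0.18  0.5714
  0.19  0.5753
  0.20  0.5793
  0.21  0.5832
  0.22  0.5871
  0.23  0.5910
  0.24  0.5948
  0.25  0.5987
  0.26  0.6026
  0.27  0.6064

σ√T = 0.26 × 1.1180 = 0.2907
ln(S/K) + (r + σ²/2)T = ln(429/435) + (0.021 + 0.26²/2)·1.25 = -0.0139 + 0.0685 = 0.0546
d₁ = 0.0546 / 0.2907 = 0.1879 which rounds to 0.19
N(d₁) = N(0.19) = 0.5753
Δ_call = N(d₁) = 0.5753

0.5753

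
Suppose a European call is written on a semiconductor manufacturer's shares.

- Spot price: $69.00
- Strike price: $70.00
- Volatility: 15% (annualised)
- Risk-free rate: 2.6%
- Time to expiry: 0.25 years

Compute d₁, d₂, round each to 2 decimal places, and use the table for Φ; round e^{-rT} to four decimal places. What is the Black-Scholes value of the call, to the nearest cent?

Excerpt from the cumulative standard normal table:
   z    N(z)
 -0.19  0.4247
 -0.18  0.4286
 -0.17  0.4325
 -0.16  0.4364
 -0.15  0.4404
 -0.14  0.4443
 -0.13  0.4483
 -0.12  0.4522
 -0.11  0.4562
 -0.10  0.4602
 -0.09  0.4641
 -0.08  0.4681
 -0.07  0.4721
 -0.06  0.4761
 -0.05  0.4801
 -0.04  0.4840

$1.68

σ√T = 0.15·√0.25 = 0.0750
d₁ = [ln(69/70) + (0.026 + ½·0.15²)·0.25] / (σ√T) = (-0.0144 + 0.0093) / 0.0750 = -0.0677 → -0.07
d₂ = -0.0677 − 0.0750 = -0.1427 → -0.14
e^(−rT) = e^(−0.026·0.25) = 0.9935
C = 69·N(-0.07) − 70·0.9935·N(-0.14) = 69·0.4721 − 70·0.9935·0.4443 = 32.5749 − 30.8988 = 1.6761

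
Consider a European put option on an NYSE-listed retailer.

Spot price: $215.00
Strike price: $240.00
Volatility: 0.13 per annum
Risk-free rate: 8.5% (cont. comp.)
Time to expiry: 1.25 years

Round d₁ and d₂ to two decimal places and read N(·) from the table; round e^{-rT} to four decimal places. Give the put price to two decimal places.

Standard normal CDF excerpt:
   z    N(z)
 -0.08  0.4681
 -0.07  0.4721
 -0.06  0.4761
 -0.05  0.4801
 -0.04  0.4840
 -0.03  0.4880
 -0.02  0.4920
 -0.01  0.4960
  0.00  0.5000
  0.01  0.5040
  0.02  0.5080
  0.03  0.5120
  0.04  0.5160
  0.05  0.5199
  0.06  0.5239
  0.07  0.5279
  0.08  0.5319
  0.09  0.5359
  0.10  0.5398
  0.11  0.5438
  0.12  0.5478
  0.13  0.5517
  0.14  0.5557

$13.27

σ√T = 0.13 × 1.1180 = 0.1453
d₁ = [ln(215/240) + (0.085 + 0.13²/2)·1.25] / 0.1453 = [-0.1100 + 0.1168] / 0.1453 = 0.0469 ≈ 0.05
d₂ = d₁ − σ√T = 0.0469 − 0.1453 = -0.0985 ≈ -0.10
e^(−rT) = e^(−0.085·1.25) = 0.8992
N(−d₂) = N(0.10) = 0.5398;  N(−d₁) = N(-0.05) = 0.4801
P = 240·0.8992·0.5398 − 215·0.4801 = 116.4932 − 103.2215 = 13.2717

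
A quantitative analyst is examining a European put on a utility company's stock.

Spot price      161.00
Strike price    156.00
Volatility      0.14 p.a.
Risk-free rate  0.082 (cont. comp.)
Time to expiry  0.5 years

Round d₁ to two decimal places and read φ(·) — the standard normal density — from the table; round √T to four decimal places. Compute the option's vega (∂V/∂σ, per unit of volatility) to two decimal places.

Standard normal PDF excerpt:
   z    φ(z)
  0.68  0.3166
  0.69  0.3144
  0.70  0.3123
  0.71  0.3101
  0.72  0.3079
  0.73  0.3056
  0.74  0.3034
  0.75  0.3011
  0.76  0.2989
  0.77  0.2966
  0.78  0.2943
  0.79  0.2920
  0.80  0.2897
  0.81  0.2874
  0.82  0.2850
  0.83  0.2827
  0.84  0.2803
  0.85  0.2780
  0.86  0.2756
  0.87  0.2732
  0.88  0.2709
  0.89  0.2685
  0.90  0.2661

33.50

σ√T = 0.14 × 0.7071 = 0.0990
d₁ = [ln(161/156) + (0.082 + ½·0.14²)·0.5] / (σ√T) = (0.0315 + 0.0459) / 0.0990 = 0.7823 which rounds to 0.78
√T = √0.5 = 0.7071
φ(d₁) = φ(0.78) = 0.2943
vega = S·φ(d₁)·√T = 161·0.2943·0.7071 = 33.5040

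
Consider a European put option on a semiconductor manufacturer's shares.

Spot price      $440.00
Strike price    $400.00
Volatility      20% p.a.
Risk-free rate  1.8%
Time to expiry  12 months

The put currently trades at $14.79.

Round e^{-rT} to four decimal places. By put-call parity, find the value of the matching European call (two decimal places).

$61.91

e^(−rT) = e^(−0.018·1) = 0.9822
Put-call parity: C − P = S − K·e^(−rT) = 440 − 400·0.9822 = 440 − 392.8800 = 47.1200
C = P + (C − P) = 14.79 + (47.1200) = 61.9100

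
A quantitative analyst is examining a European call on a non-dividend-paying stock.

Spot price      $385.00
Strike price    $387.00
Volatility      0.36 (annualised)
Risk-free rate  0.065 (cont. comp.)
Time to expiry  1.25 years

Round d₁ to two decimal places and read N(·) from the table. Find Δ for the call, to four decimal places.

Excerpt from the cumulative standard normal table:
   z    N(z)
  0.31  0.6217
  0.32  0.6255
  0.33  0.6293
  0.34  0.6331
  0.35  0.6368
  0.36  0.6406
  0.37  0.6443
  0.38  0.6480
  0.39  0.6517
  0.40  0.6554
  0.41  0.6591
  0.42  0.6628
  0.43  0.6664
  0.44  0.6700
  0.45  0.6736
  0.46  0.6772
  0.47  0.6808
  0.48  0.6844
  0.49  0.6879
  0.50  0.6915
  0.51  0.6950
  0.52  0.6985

0.6517

T = 1.25;  σ√T = 0.4025
ln(S/K) + (r + σ²/2)T = ln(385/387) + (0.065 + 0.36²/2)·1.25 = -0.0052 + 0.1623 = 0.1571
d₁ = 0.1571 / 0.4025 = 0.3902 → 0.39
N(d₁) = N(0.39) = 0.6517
Δ_call = N(d₁) = 0.6517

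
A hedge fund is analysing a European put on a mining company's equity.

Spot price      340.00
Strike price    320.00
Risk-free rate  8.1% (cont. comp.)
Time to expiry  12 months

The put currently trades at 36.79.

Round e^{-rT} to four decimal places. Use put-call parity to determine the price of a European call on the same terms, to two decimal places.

exp(−rT) = exp(−0.081·1) = 0.9222
Put-call parity: C − P = S − K·e^(−rT) = 340 − 320·0.9222 = 340 − 295.1040 = 44.8960
C = P + (C − P) = 36.79 + (44.8960) = 81.6860

81.69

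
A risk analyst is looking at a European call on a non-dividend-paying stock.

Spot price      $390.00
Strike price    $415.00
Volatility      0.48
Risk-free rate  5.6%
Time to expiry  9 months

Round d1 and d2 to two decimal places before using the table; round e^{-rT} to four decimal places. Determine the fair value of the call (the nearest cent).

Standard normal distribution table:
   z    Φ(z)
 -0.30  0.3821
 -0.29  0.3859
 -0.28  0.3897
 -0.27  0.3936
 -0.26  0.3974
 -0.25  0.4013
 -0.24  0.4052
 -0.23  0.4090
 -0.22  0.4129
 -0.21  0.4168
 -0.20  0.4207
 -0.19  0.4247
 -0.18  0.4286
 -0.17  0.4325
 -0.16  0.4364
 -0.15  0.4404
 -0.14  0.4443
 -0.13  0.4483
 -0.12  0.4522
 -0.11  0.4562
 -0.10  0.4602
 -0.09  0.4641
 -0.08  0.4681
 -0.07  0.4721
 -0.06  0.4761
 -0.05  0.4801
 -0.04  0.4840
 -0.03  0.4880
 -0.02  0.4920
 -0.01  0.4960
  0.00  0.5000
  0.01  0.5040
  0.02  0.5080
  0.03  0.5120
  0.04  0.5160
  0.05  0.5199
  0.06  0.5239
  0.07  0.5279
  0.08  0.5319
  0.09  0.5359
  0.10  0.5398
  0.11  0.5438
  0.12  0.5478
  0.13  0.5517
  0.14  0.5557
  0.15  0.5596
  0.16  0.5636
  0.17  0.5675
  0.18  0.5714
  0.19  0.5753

σ√T = 0.48 × 0.8660 = 0.4157
ln(S/K) + (r + σ²/2)T = ln(390/415) + (0.056 + 0.48²/2)·0.75 = -0.0621 + 0.1284 = 0.0663
d₁ = 0.0663 / 0.4157 = 0.1594 ⇒ 0.16
d₂ = d₁ − σ√T = 0.1594 − 0.4157 = -0.2563 ⇒ -0.26
exp(−rT) = exp(−0.056·0.75) = 0.9589
N(d₁) = N(0.16) = 0.5636;  N(d₂) = N(-0.26) = 0.3974
C = 390·0.5636 − 415·0.9589·0.3974 = 219.8040 − 158.1427 = 61.6613

$61.66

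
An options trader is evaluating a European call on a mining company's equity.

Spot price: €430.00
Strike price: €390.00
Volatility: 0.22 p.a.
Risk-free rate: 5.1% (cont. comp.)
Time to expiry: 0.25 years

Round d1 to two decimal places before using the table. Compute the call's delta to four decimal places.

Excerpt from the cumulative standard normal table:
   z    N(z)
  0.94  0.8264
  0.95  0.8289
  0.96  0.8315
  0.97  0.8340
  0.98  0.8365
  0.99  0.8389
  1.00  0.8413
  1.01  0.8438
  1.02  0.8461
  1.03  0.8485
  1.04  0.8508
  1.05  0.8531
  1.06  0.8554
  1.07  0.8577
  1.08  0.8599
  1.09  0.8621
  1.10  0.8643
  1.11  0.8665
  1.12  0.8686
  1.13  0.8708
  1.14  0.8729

T = 0.25;  σ√T = 0.1100
d₁ = [ln(430/390) + (0.051 + 0.22²/2)·0.25] / 0.1100 = [0.0976 + 0.0188] / 0.1100 = 1.0585 ⇒ 1.06
N(d₁) = N(1.06) = 0.8554
Δ_call = N(d₁) = 0.8554

0.8554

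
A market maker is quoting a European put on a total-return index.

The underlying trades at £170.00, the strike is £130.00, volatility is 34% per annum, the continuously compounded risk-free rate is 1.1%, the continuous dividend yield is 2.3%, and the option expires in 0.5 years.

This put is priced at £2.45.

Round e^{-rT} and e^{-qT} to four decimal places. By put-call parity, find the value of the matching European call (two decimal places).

exp(−qT) = exp(−0.023·0.5) = 0.9886;  exp(−rT) = exp(−0.011·0.5) = 0.9945
Put-call parity: C − P = S·e^(−qT) − K·e^(−rT) = 170·0.9886 − 130·0.9945 = 168.0620 − 129.2850 = 38.7770
C = P + (C − P) = 2.45 + (38.7770) = 41.2270

£41.23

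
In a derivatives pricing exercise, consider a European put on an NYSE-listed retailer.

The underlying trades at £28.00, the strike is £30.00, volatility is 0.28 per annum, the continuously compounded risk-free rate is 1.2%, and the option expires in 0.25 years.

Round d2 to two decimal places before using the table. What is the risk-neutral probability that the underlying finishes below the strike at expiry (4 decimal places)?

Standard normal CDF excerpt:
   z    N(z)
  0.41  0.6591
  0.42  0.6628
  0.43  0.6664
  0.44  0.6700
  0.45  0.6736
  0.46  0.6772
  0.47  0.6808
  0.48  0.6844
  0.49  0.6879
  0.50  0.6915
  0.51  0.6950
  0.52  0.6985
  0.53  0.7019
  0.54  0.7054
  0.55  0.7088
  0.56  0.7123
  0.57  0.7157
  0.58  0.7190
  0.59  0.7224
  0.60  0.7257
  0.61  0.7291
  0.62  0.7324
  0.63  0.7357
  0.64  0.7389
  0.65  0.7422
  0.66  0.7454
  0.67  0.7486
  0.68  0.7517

0.7054

σ√T = 0.28·√0.25 = 0.1400
d₁ = [ln(28/30) + (0.012 + 0.28²/2)·0.25] / 0.1400 = [-0.0690 + 0.0128] / 0.1400 = -0.4014 → -0.40
d₂ = d₁ − σ√T = -0.4014 − 0.1400 = -0.5414 → -0.54
Risk-neutral Pr[S_T < K] = N(−d₂) = N(0.54) = 0.7054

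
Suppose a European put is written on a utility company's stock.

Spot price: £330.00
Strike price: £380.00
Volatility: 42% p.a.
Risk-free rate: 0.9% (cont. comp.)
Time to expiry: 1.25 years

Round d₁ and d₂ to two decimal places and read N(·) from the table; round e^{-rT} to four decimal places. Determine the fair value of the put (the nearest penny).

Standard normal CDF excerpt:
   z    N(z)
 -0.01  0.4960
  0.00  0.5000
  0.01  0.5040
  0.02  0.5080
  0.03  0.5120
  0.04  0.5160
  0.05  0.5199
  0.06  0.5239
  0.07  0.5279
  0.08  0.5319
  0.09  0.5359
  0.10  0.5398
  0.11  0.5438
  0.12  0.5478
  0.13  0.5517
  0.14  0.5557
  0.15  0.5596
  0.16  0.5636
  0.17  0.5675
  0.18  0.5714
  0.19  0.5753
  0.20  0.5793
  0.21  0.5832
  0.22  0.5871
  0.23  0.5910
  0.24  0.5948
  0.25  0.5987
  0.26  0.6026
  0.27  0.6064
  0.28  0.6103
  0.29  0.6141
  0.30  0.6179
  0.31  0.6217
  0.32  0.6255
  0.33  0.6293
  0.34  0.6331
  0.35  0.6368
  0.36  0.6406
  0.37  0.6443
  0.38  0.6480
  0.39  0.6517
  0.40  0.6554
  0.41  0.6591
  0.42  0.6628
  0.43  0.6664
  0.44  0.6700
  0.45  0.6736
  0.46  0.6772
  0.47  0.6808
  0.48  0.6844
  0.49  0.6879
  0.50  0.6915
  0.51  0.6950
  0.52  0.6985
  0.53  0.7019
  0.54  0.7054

£90.86

σ√T = 0.42·√1.25 = 0.4696
d₁ = [ln(330/380) + (0.009 + ½·0.42²)·1.25] / (σ√T) = (-0.1411 + 0.1215) / 0.4696 = -0.0417 ⇒ -0.04
d₂ = -0.0417 − 0.4696 = -0.5113 ⇒ -0.51
e^(−rT) = e^(−0.009·1.25) = 0.9888
P = 380·0.9888·N(0.51) − 330·N(0.04) = 380·0.9888·0.6950 − 330·0.5160 = 261.1421 − 170.2800 = 90.8621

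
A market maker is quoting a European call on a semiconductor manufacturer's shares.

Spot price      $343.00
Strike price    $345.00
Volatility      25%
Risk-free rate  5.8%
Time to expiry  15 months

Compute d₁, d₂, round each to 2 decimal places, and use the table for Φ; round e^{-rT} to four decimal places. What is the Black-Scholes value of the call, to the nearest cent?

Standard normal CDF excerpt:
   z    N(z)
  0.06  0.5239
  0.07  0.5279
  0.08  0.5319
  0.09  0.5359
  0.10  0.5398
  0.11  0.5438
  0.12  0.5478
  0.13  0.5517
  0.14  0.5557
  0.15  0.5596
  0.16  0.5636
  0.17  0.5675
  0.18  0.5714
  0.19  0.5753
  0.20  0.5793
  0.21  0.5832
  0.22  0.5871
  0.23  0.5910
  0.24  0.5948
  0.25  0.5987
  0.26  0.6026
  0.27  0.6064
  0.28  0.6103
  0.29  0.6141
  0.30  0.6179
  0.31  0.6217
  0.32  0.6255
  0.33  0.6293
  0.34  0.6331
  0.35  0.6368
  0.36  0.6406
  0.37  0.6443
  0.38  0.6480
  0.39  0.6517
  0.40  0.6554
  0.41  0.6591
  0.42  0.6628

$49.05

σ√T = 0.25 × 1.1180 = 0.2795
d₁ = [ln(343/345) + (0.058 + 0.25²/2)·1.25] / 0.2795 = [-0.0058 + 0.1116] / 0.2795 = 0.3783 ⇒ 0.38
d₂ = d₁ − σ√T = 0.3783 − 0.2795 = 0.0988 ⇒ 0.10
e^(−rT) = e^(−0.058·1.25) = 0.9301
N(d₁) = N(0.38) = 0.6480;  N(d₂) = N(0.10) = 0.5398
C = 343·0.6480 − 345·0.9301·0.5398 = 222.2640 − 173.2135 = 49.0505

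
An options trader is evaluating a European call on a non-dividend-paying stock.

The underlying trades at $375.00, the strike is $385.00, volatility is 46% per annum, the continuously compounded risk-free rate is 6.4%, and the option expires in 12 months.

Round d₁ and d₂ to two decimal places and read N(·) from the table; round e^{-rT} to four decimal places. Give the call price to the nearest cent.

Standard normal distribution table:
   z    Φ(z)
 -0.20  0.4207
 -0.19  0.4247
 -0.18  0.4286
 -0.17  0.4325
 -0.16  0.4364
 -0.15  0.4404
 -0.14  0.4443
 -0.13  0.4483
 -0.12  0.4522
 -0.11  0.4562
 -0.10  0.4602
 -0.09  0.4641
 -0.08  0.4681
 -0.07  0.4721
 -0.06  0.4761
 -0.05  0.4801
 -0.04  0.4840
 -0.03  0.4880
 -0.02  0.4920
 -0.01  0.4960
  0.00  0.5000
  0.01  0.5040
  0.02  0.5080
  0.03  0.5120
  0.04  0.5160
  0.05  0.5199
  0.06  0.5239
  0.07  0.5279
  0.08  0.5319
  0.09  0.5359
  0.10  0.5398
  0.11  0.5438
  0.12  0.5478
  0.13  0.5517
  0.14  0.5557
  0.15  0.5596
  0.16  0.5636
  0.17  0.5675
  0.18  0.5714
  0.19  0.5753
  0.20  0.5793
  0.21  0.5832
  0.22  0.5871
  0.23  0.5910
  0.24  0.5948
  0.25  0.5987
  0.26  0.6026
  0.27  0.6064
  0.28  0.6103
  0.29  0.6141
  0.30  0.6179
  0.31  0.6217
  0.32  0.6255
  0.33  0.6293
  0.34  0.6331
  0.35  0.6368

$74.10

σ√T = 0.46·√1 = 0.4600
d₁ = [ln(375/385) + (0.064 + ½·0.46²)·1] / (σ√T) = (-0.0263 + 0.1698) / 0.4600 = 0.3119 which rounds to 0.31
d₂ = 0.3119 − 0.4600 = -0.1481 which rounds to -0.15
exp(−rT) = exp(−0.064·1) = 0.9380
N(d₁) = N(0.31) = 0.6217;  N(d₂) = N(-0.15) = 0.4404
C = 375·0.6217 − 385·0.9380·0.4404 = 233.1375 − 159.0417 = 74.0958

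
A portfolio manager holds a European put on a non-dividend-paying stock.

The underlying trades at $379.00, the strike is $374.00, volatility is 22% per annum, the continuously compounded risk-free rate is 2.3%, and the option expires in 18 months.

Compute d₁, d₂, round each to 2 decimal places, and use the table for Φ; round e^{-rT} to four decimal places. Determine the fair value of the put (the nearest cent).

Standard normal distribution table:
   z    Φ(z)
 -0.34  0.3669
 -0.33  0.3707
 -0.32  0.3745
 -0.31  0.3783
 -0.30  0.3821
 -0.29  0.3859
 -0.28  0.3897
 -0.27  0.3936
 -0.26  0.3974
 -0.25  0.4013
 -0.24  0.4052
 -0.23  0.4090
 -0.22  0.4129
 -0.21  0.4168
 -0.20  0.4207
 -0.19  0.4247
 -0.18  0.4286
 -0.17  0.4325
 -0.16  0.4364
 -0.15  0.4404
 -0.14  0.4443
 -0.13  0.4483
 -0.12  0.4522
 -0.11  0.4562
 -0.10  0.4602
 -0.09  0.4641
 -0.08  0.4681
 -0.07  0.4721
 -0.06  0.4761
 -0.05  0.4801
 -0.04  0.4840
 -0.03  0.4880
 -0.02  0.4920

$31.50

σ√T = 0.22·√1.5 = 0.2694
ln(S/K) + (r + σ²/2)T = ln(379/374) + (0.023 + 0.22²/2)·1.5 = 0.0133 + 0.0708 = 0.0841
d₁ = 0.0841 / 0.2694 = 0.3121 which rounds to 0.31
d₂ = d₁ − σ√T = 0.3121 − 0.2694 = 0.0426 which rounds to 0.04
e^(−rT) = e^(−0.023·1.5) = 0.9661
P = 374·0.9661·N(-0.04) − 379·N(-0.31) = 374·0.9661·0.4840 − 379·0.3783 = 174.8796 − 143.3757 = 31.5039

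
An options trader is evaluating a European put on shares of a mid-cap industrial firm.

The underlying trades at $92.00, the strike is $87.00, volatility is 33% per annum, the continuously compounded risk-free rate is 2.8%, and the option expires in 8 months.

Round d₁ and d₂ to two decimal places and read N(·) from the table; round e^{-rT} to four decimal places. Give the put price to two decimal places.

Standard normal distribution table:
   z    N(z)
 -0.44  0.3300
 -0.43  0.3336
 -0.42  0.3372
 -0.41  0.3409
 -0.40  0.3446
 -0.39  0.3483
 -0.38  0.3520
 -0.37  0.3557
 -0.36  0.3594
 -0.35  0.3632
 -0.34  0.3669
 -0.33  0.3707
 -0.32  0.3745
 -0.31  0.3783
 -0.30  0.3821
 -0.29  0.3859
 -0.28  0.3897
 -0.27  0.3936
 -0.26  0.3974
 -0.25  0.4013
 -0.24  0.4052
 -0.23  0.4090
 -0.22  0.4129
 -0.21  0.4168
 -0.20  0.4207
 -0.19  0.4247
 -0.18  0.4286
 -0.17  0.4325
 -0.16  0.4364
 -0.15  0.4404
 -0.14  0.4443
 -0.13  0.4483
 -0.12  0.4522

$6.58

T = 0.6667;  σ√T = 0.2694
d₁ = [ln(92/87) + (0.028 + ½·0.33²)·0.6667] / (σ√T) = (0.0559 + 0.0550) / 0.2694 = 0.4114 which rounds to 0.41
d₂ = 0.4114 − 0.2694 = 0.1419 which rounds to 0.14
e^(−rT) = e^(−0.028·0.6667) = 0.9815
N(−d₂) = N(-0.14) = 0.4443;  N(−d₁) = N(-0.41) = 0.3409
P = 87·0.9815·0.4443 − 92·0.3409 = 37.9390 − 31.3628 = 6.5762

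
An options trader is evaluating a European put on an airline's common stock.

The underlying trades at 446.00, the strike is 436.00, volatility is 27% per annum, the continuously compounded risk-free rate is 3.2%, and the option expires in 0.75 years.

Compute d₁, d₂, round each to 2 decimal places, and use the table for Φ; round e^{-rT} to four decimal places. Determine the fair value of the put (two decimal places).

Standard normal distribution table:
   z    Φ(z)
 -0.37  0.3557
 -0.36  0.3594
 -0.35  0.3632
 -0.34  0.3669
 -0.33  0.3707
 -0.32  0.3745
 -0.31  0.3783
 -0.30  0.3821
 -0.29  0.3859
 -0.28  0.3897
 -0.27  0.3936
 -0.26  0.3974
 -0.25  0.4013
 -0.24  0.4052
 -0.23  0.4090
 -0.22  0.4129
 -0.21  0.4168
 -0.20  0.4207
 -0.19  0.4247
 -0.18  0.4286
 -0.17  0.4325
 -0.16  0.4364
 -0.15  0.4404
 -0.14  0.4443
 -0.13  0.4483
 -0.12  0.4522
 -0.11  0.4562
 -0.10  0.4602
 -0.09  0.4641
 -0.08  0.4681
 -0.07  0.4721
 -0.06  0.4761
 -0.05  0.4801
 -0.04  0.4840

σ√T = 0.27 × 0.8660 = 0.2338
ln(S/K) + (r + σ²/2)T = ln(446/436) + (0.032 + 0.27²/2)·0.75 = 0.0227 + 0.0513 = 0.0740
d₁ = 0.0740 / 0.2338 = 0.3165 ⇒ 0.32
d₂ = d₁ − σ√T = 0.3165 − 0.2338 = 0.0827 ⇒ 0.08
exp(−rT) = exp(−0.032·0.75) = 0.9763
N(−d₂) = N(-0.08) = 0.4681;  N(−d₁) = N(-0.32) = 0.3745
P = 436·0.9763·0.4681 − 446·0.3745 = 199.2546 − 167.0270 = 32.2276

32.23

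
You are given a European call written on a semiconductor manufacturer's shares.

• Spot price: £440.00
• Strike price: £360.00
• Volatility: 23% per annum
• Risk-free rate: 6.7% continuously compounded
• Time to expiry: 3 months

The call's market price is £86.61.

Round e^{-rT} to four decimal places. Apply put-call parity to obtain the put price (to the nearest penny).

£0.63

e^(−rT) = e^(−0.067·0.25) = 0.9834
Put-call parity: C − P = S − K·e^(−rT) = 440 − 360·0.9834 = 440 − 354.0240 = 85.9760
P = C − (C − P) = 86.61 − (85.9760) = 0.6340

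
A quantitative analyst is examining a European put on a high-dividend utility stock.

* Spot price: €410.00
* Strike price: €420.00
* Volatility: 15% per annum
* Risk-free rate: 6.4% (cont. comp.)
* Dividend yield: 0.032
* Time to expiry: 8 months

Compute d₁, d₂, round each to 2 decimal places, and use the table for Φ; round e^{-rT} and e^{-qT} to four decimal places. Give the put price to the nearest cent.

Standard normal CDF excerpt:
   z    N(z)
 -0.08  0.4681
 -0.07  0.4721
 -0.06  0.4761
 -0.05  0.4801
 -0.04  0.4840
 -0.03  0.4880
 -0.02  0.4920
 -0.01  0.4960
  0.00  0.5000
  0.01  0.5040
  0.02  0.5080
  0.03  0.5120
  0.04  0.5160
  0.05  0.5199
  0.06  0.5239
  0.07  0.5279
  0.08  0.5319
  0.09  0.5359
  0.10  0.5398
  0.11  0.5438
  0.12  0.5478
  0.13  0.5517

€19.81

σ√T = 0.15 × 0.8165 = 0.1225
d₁ = [ln(410/420) + (0.064 − 0.032 + 0.15²/2)·0.6667] / 0.1225 = [-0.0241 + 0.0288] / 0.1225 = 0.0387 which rounds to 0.04
d₂ = d₁ − σ√T = 0.0387 − 0.1225 = -0.0838 which rounds to -0.08
e^(−qT) = e^(−0.032·0.6667) = 0.9789;  e^(−rT) = e^(−0.064·0.6667) = 0.9582
N(−d₂) = N(0.08) = 0.5319;  N(−d₁) = N(-0.04) = 0.4840
P = 420·0.9582·0.5319 − 410·0.9789·0.4840 = 214.0600 − 194.2529 = 19.8070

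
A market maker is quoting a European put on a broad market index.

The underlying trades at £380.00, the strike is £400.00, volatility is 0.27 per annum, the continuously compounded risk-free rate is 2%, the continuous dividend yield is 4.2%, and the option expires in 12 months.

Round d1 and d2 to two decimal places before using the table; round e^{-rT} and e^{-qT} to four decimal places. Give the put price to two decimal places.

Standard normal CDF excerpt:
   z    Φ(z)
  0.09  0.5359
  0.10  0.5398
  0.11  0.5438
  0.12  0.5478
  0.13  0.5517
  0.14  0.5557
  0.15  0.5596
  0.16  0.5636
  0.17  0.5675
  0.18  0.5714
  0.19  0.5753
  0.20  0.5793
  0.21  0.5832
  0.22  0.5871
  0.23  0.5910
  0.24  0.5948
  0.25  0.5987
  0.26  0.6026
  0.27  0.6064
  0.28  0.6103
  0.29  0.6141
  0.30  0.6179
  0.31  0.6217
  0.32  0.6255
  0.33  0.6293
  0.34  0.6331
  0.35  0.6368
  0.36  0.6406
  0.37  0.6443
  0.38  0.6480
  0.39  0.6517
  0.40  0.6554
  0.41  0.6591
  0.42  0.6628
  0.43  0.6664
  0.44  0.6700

σ√T = 0.27 × 1.0000 = 0.2700
d₁ = [ln(380/400) + (0.02 − 0.042 + ½·0.27²)·1] / (σ√T) = (-0.0513 + 0.0145) / 0.2700 = -0.1365 which rounds to -0.14
d₂ = -0.1365 − 0.2700 = -0.4065 which rounds to -0.41
exp(−qT) = exp(−0.042·1) = 0.9589;  exp(−rT) = exp(−0.02·1) = 0.9802
P = 400·0.9802·N(0.41) − 380·0.9589·N(0.14) = 400·0.9802·0.6591 − 380·0.9589·0.5557 = 258.4199 − 202.4871 = 55.9329

£55.93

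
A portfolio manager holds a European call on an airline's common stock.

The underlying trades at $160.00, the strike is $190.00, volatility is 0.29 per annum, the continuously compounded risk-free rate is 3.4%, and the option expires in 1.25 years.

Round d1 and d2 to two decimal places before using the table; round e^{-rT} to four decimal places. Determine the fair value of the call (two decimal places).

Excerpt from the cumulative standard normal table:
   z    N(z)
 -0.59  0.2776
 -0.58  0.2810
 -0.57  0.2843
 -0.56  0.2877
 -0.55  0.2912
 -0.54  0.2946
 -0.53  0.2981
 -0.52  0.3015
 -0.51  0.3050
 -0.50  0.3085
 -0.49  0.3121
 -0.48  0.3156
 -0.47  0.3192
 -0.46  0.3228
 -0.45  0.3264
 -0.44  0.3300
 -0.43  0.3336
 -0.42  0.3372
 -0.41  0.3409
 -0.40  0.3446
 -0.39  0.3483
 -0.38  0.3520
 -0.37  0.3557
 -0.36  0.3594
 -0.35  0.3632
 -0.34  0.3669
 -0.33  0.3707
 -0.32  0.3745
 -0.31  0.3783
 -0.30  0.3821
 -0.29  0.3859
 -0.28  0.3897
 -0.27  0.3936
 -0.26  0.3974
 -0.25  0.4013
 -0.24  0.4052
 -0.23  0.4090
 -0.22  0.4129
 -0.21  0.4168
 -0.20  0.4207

σ√T = 0.29 × 1.1180 = 0.3242
d₁ = [ln(160/190) + (0.034 + ½·0.29²)·1.25] / (σ√T) = (-0.1719 + 0.0951) / 0.3242 = -0.2368 which rounds to -0.24
d₂ = -0.2368 − 0.3242 = -0.5611 which rounds to -0.56
e^(−rT) = e^(−0.034·1.25) = 0.9584
N(d₁) = N(-0.24) = 0.4052;  N(d₂) = N(-0.56) = 0.2877
C = 160·0.4052 − 190·0.9584·0.2877 = 64.8320 − 52.3890 = 12.4430

$12.44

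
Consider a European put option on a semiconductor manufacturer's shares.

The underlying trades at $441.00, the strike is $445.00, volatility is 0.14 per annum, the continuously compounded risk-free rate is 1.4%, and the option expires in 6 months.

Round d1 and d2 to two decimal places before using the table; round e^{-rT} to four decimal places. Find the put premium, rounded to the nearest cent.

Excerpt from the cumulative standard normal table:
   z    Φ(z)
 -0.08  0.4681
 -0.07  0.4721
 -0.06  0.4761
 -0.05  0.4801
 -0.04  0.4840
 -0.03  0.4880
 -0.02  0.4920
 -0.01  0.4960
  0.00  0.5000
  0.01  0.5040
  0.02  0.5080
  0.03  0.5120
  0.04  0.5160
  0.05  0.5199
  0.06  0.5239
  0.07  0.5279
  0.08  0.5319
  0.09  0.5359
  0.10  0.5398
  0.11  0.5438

$18.06

σ√T = 0.14·√0.5 = 0.0990
d₁ = [ln(441/445) + (0.014 + 0.14²/2)·0.5] / 0.0990 = [-0.0090 + 0.0119] / 0.0990 = 0.0290 ≈ 0.03
d₂ = d₁ − σ√T = 0.0290 − 0.0990 = -0.0700 ≈ -0.07
exp(−rT) = exp(−0.014·0.5) = 0.9930
N(−d₂) = N(0.07) = 0.5279;  N(−d₁) = N(-0.03) = 0.4880
P = 445·0.9930·0.5279 − 441·0.4880 = 233.2711 − 215.2080 = 18.0631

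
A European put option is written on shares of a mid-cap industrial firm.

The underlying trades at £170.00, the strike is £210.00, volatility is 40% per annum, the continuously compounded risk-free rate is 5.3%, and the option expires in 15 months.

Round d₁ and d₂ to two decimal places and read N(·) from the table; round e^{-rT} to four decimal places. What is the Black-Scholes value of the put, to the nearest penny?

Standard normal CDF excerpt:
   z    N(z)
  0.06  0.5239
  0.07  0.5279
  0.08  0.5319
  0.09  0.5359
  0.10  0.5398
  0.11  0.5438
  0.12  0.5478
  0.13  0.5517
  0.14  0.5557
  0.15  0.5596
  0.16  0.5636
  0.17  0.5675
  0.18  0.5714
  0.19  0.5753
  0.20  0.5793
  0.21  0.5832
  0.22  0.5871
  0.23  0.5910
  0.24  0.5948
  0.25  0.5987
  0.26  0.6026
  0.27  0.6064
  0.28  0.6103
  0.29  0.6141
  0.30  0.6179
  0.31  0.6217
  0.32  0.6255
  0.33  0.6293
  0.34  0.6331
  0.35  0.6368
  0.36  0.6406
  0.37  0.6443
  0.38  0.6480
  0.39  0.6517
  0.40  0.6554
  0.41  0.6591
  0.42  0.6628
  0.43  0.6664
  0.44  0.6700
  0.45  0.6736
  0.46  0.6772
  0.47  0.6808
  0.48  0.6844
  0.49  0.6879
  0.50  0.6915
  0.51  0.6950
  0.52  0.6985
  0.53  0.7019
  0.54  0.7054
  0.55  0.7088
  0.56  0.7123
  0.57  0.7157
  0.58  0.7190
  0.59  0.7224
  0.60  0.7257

σ√T = 0.4 × 1.1180 = 0.4472
ln(S/K) + (r + σ²/2)T = ln(170/210) + (0.053 + 0.4²/2)·1.25 = -0.2113 + 0.1663 = -0.0451
d₁ = -0.0451 / 0.4472 = -0.1008 ≈ -0.10
d₂ = d₁ − σ√T = -0.1008 − 0.4472 = -0.5480 ≈ -0.55
exp(−rT) = exp(−0.053·1.25) = 0.9359
P = 210·0.9359·N(0.55) − 170·N(0.10) = 210·0.9359·0.7088 − 170·0.5398 = 139.3068 − 91.7660 = 47.5408

£47.54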